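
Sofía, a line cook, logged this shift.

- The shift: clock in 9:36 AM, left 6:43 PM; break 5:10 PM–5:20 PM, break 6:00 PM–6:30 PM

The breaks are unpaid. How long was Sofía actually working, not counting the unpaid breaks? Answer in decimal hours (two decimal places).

The shift: 9:36 AM–6:43 PM = 9 h 7 min; less 40 min break → 8 h 27 min

8.45 hours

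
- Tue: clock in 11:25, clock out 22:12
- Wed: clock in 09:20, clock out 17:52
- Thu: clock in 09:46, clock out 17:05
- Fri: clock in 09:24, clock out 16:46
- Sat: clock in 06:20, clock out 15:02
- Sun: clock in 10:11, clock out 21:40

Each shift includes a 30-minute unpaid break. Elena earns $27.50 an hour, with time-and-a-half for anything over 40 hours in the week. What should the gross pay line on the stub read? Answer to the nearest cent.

Tue: 11:25–22:12 = 10 h 47 min; less 30 min break → 10 h 17 min
Wed: 09:20–17:52 = 8 h 32 min; less 30 min break → 8 h 2 min
Thu: 09:46–17:05 = 7 h 19 min; less 30 min break → 6 h 49 min
Fri: 09:24–16:46 = 7 h 22 min; less 30 min break → 6 h 52 min
Sat: 06:20–15:02 = 8 h 42 min; less 30 min break → 8 h 12 min
Sun: 10:11–21:40 = 11 h 29 min; less 30 min break → 10 h 59 min
Total worked: 51 h 11 min = 3071 min.
Regular 40 h 0 min = 2400 min at $27.50/h; overtime 11 h 11 min = 671 min at $41.25/h.
Pay = (2400 × $27.50 + 671 × $41.25) ÷ 60 = $1561.31.

$1561.31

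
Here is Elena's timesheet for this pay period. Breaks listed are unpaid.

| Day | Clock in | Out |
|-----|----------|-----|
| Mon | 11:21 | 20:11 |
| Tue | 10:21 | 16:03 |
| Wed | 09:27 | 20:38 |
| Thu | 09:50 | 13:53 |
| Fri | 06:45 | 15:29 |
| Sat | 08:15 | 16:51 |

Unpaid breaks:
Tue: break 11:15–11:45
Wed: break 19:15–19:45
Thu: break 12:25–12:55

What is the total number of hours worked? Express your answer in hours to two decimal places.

45.60 hours

Mon: 11:21–20:11 = 8 h 50 min
Tue: 10:21–16:03 = 5 h 42 min; less 30 min break → 5 h 12 min
Wed: 09:27–20:38 = 11 h 11 min; less 30 min break → 10 h 41 min
Thu: 09:50–13:53 = 4 h 3 min; less 30 min break → 3 h 33 min
Fri: 06:45–15:29 = 8 h 44 min
Sat: 08:15–16:51 = 8 h 36 min
Total: 8 h 50 min + 5 h 12 min + 10 h 41 min + 3 h 33 min + 8 h 44 min + 8 h 36 min = 45 h 36 min.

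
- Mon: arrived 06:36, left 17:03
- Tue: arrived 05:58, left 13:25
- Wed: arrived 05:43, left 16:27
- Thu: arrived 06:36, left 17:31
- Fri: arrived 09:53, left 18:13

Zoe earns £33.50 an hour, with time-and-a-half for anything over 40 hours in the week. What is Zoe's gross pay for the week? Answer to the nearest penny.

£1736.14

Mon: 06:36–17:03 = 10 h 27 min
Tue: 05:58–13:25 = 7 h 27 min
Wed: 05:43–16:27 = 10 h 44 min
Thu: 06:36–17:31 = 10 h 55 min
Fri: 09:53–18:13 = 8 h 20 min
Total worked: 47 h 53 min = 2873 min.
Regular 40 h 0 min = 2400 min at £33.50/h; overtime 7 h 53 min = 473 min at £50.25/h.
Pay = (2400 × £33.50 + 473 × £50.25) ÷ 60 = £1736.14.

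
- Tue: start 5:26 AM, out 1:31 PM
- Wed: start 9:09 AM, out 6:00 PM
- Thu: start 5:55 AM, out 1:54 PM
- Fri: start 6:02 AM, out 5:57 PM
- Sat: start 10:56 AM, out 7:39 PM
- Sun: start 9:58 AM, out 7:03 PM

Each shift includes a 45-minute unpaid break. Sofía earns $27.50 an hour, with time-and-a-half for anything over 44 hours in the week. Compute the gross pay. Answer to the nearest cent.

Tue: 5:26 AM–1:31 PM = 8 h 5 min; less 45 min break → 7 h 20 min
Wed: 9:09 AM–6:00 PM = 8 h 51 min; less 45 min break → 8 h 6 min
Thu: 5:55 AM–1:54 PM = 7 h 59 min; less 45 min break → 7 h 14 min
Fri: 6:02 AM–5:57 PM = 11 h 55 min; less 45 min break → 11 h 10 min
Sat: 10:56 AM–7:39 PM = 8 h 43 min; less 45 min break → 7 h 58 min
Sun: 9:58 AM–7:03 PM = 9 h 5 min; less 45 min break → 8 h 20 min
Total worked: 50 h 8 min = 3008 min.
Regular 44 h 0 min = 2640 min at $27.50/h; overtime 6 h 8 min = 368 min at $41.25/h.
Pay = (2640 × $27.50 + 368 × $41.25) ÷ 60 = $1463.00.

$1463.00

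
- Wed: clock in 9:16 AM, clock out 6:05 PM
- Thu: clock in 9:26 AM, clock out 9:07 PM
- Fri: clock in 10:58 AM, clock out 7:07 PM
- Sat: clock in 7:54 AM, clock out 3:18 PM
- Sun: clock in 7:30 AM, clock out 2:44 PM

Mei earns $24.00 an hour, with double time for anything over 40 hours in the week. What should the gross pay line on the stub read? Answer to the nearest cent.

Wed: 9:16 AM–6:05 PM = 8 h 49 min
Thu: 9:26 AM–9:07 PM = 11 h 41 min
Fri: 10:58 AM–7:07 PM = 8 h 9 min
Sat: 7:54 AM–3:18 PM = 7 h 24 min
Sun: 7:30 AM–2:44 PM = 7 h 14 min
Total worked: 43 h 17 min = 2597 min.
Regular 40 h 0 min = 2400 min at $24.00/h; overtime 3 h 17 min = 197 min at $48.00/h.
Pay = (2400 × $24.00 + 197 × $48.00) ÷ 60 = $1117.60.

$1117.60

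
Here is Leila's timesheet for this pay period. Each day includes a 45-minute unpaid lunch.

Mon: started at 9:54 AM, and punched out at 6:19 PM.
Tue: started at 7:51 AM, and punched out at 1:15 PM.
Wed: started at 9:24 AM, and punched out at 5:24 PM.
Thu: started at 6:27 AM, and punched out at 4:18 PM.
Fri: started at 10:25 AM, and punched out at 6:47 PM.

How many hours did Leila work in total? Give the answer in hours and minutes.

Mon: 9:54 AM–6:19 PM = 8 h 25 min; less 45 min break → 7 h 40 min
Tue: 7:51 AM–1:15 PM = 5 h 24 min; less 45 min break → 4 h 39 min
Wed: 9:24 AM–5:24 PM = 8 h 0 min; less 45 min break → 7 h 15 min
Thu: 6:27 AM–4:18 PM = 9 h 51 min; less 45 min break → 9 h 6 min
Fri: 10:25 AM–6:47 PM = 8 h 22 min; less 45 min break → 7 h 37 min
Total: 7 h 40 min + 4 h 39 min + 7 h 15 min + 9 h 6 min + 7 h 37 min = 36 h 17 min.

36 h 17 min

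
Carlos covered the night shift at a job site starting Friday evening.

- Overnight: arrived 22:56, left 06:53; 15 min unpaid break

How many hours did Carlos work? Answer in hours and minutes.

7 h 42 min

Overnight: 22:56 → midnight = 1 h 4 min; midnight → 06:53 = 6 h 53 min; span 7 h 57 min; less 15 min break → 7 h 42 min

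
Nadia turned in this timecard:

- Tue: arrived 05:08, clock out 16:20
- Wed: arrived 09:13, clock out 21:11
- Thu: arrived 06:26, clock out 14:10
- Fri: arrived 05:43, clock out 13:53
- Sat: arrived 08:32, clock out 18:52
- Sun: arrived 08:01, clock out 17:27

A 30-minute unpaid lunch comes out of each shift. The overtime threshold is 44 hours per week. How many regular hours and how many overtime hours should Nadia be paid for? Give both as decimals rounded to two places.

Regular 44.00 hours, overtime 11.83 hours

Tue: 05:08–16:20 = 11 h 12 min; less 30 min break → 10 h 42 min
Wed: 09:13–21:11 = 11 h 58 min; less 30 min break → 11 h 28 min
Thu: 06:26–14:10 = 7 h 44 min; less 30 min break → 7 h 14 min
Fri: 05:43–13:53 = 8 h 10 min; less 30 min break → 7 h 40 min
Sat: 08:32–18:52 = 10 h 20 min; less 30 min break → 9 h 50 min
Sun: 08:01–17:27 = 9 h 26 min; less 30 min break → 8 h 56 min
Total worked: 55 h 50 min = 55.83 h.
Threshold 44 h → overtime 11 h 50 min, regular 44 h 0 min.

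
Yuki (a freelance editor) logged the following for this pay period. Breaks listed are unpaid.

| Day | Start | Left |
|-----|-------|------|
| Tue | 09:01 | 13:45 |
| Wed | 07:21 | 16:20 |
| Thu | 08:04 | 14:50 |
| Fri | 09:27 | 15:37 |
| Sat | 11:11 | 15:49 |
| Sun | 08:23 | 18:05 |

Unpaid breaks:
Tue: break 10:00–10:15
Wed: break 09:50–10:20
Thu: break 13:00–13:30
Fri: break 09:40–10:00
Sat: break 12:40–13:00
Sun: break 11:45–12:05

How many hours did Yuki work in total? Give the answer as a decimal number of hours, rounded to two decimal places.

Tue: 09:01–13:45 = 4 h 44 min; less 15 min break → 4 h 29 min
Wed: 07:21–16:20 = 8 h 59 min; less 30 min break → 8 h 29 min
Thu: 08:04–14:50 = 6 h 46 min; less 30 min break → 6 h 16 min
Fri: 09:27–15:37 = 6 h 10 min; less 20 min break → 5 h 50 min
Sat: 11:11–15:49 = 4 h 38 min; less 20 min break → 4 h 18 min
Sun: 08:23–18:05 = 9 h 42 min; less 20 min break → 9 h 22 min
Total: 4 h 29 min + 8 h 29 min + 6 h 16 min + 5 h 50 min + 4 h 18 min + 9 h 22 min = 38 h 44 min.

38.73 hours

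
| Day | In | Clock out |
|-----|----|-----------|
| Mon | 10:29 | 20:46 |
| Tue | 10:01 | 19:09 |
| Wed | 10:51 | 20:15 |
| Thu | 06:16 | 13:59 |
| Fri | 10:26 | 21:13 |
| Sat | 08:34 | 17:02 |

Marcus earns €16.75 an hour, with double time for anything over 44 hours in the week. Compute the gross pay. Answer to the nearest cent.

€1131.74

Mon: 10:29–20:46 = 10 h 17 min
Tue: 10:01–19:09 = 9 h 8 min
Wed: 10:51–20:15 = 9 h 24 min
Thu: 06:16–13:59 = 7 h 43 min
Fri: 10:26–21:13 = 10 h 47 min
Sat: 08:34–17:02 = 8 h 28 min
Total worked: 55 h 47 min = 3347 min.
Regular 44 h 0 min = 2640 min at €16.75/h; overtime 11 h 47 min = 707 min at €33.50/h.
Pay = (2640 × €16.75 + 707 × €33.50) ÷ 60 = €1131.74.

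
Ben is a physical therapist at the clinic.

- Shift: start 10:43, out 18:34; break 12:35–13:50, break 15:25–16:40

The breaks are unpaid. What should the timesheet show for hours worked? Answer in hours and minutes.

5 h 21 min

Shift: 10:43–18:34 = 7 h 51 min; less 150 min break → 5 h 21 min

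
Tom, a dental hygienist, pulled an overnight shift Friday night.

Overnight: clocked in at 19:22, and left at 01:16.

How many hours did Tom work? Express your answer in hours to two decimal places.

5.90 hours

Overnight: 19:22 → midnight = 4 h 38 min; midnight → 01:16 = 1 h 16 min; span 5 h 54 min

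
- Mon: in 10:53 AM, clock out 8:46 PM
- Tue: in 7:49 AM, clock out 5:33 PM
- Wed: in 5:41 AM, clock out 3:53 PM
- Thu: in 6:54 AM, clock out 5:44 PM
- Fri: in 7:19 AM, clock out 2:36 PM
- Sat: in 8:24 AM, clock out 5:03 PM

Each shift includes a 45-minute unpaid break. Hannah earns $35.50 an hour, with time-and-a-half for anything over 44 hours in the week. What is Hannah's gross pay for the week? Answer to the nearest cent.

$1992.44

Mon: 10:53 AM–8:46 PM = 9 h 53 min; less 45 min break → 9 h 8 min
Tue: 7:49 AM–5:33 PM = 9 h 44 min; less 45 min break → 8 h 59 min
Wed: 5:41 AM–3:53 PM = 10 h 12 min; less 45 min break → 9 h 27 min
Thu: 6:54 AM–5:44 PM = 10 h 50 min; less 45 min break → 10 h 5 min
Fri: 7:19 AM–2:36 PM = 7 h 17 min; less 45 min break → 6 h 32 min
Sat: 8:24 AM–5:03 PM = 8 h 39 min; less 45 min break → 7 h 54 min
Total worked: 52 h 5 min = 3125 min.
Regular 44 h 0 min = 2640 min at $35.50/h; overtime 8 h 5 min = 485 min at $53.25/h.
Pay = (2640 × $35.50 + 485 × $53.25) ÷ 60 = $1992.44.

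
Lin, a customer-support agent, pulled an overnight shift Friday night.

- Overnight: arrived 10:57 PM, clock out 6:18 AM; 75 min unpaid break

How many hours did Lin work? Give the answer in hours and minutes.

6 h 6 min

Overnight: 10:57 PM → midnight = 1 h 3 min; midnight → 6:18 AM = 6 h 18 min; span 7 h 21 min; less 75 min break → 6 h 6 min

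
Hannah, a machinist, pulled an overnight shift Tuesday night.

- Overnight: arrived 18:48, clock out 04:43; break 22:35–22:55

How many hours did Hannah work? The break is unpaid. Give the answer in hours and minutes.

9 h 35 min

Overnight: 18:48 → midnight = 5 h 12 min; midnight → 04:43 = 4 h 43 min; span 9 h 55 min; less 20 min break → 9 h 35 min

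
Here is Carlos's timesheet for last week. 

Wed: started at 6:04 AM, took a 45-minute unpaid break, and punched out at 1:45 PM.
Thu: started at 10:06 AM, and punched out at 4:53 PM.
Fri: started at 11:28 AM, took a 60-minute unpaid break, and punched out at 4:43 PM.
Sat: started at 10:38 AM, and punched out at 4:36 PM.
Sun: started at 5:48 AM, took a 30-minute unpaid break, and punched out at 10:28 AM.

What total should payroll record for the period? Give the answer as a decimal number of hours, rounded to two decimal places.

28.10 hours

Wed: 6:04 AM–1:45 PM = 7 h 41 min; less 45 min break → 6 h 56 min
Thu: 10:06 AM–4:53 PM = 6 h 47 min
Fri: 11:28 AM–4:43 PM = 5 h 15 min; less 60 min break → 4 h 15 min
Sat: 10:38 AM–4:36 PM = 5 h 58 min
Sun: 5:48 AM–10:28 AM = 4 h 40 min; less 30 min break → 4 h 10 min
Total: 6 h 56 min + 6 h 47 min + 4 h 15 min + 5 h 58 min + 4 h 10 min = 28 h 6 min.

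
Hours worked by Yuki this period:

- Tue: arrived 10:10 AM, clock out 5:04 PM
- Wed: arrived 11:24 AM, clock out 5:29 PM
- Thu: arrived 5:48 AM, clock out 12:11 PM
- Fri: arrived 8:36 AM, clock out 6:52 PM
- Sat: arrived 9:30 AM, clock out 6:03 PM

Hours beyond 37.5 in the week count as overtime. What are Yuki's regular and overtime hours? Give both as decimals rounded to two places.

Regular 37.50 hours, overtime 0.68 hours

Tue: 10:10 AM–5:04 PM = 6 h 54 min
Wed: 11:24 AM–5:29 PM = 6 h 5 min
Thu: 5:48 AM–12:11 PM = 6 h 23 min
Fri: 8:36 AM–6:52 PM = 10 h 16 min
Sat: 9:30 AM–6:03 PM = 8 h 33 min
Total worked: 38 h 11 min = 38.18 h.
Threshold 37.5 h → overtime 0 h 41 min, regular 37 h 30 min.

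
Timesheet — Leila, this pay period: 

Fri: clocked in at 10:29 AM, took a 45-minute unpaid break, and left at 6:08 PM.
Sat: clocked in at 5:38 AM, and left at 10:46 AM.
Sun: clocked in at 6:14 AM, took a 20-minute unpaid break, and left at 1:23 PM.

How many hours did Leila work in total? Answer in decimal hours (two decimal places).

Fri: 10:29 AM–6:08 PM = 7 h 39 min; less 45 min break → 6 h 54 min
Sat: 5:38 AM–10:46 AM = 5 h 8 min
Sun: 6:14 AM–1:23 PM = 7 h 9 min; less 20 min break → 6 h 49 min
Total: 6 h 54 min + 5 h 8 min + 6 h 49 min = 18 h 51 min.

18.85 hours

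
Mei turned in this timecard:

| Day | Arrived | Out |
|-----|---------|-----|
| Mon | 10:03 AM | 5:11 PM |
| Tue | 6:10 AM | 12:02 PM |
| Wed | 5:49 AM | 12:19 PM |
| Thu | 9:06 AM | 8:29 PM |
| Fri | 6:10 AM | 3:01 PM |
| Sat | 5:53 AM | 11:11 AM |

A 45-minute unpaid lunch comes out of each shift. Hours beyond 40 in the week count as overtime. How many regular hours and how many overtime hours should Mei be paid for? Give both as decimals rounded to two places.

Regular 40.00 hours, overtime 0.53 hours

Mon: 10:03 AM–5:11 PM = 7 h 8 min; less 45 min break → 6 h 23 min
Tue: 6:10 AM–12:02 PM = 5 h 52 min; less 45 min break → 5 h 7 min
Wed: 5:49 AM–12:19 PM = 6 h 30 min; less 45 min break → 5 h 45 min
Thu: 9:06 AM–8:29 PM = 11 h 23 min; less 45 min break → 10 h 38 min
Fri: 6:10 AM–3:01 PM = 8 h 51 min; less 45 min break → 8 h 6 min
Sat: 5:53 AM–11:11 AM = 5 h 18 min; less 45 min break → 4 h 33 min
Total worked: 40 h 32 min = 40.53 h.
Threshold 40 h → overtime 0 h 32 min, regular 40 h 0 min.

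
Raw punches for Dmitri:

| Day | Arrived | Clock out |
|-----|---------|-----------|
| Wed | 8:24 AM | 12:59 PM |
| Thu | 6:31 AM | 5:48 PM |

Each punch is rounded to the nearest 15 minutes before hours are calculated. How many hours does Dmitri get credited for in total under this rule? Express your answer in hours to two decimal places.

15.75 hours

Wed: in 8:24 AM→8:30 AM, out 12:59 PM→1:00 PM; 4 h 30 min
Thu: in 6:31 AM→6:30 AM, out 5:48 PM→5:45 PM; 11 h 15 min
Total credited: 15 h 45 min.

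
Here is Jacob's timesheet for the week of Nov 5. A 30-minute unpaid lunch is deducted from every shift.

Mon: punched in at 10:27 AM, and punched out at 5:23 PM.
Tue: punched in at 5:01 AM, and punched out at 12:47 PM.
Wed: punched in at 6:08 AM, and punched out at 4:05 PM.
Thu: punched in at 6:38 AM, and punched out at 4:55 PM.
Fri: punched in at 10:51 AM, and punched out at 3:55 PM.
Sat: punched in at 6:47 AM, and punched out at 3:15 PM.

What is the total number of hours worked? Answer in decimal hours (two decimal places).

45.47 hours

Mon: 10:27 AM–5:23 PM = 6 h 56 min; less 30 min break → 6 h 26 min
Tue: 5:01 AM–12:47 PM = 7 h 46 min; less 30 min break → 7 h 16 min
Wed: 6:08 AM–4:05 PM = 9 h 57 min; less 30 min break → 9 h 27 min
Thu: 6:38 AM–4:55 PM = 10 h 17 min; less 30 min break → 9 h 47 min
Fri: 10:51 AM–3:55 PM = 5 h 4 min; less 30 min break → 4 h 34 min
Sat: 6:47 AM–3:15 PM = 8 h 28 min; less 30 min break → 7 h 58 min
Total: 6 h 26 min + 7 h 16 min + 9 h 27 min + 9 h 47 min + 4 h 34 min + 7 h 58 min = 45 h 28 min.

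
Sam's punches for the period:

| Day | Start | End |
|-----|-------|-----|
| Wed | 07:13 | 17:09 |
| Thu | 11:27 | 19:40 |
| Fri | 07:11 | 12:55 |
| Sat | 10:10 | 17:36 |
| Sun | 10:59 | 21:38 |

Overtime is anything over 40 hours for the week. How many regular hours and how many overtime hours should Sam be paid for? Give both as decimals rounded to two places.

Wed: 07:13–17:09 = 9 h 56 min
Thu: 11:27–19:40 = 8 h 13 min
Fri: 07:11–12:55 = 5 h 44 min
Sat: 10:10–17:36 = 7 h 26 min
Sun: 10:59–21:38 = 10 h 39 min
Total worked: 41 h 58 min = 41.97 h.
Threshold 40 h → overtime 1 h 58 min, regular 40 h 0 min.

Regular 40.00 hours, overtime 1.97 hours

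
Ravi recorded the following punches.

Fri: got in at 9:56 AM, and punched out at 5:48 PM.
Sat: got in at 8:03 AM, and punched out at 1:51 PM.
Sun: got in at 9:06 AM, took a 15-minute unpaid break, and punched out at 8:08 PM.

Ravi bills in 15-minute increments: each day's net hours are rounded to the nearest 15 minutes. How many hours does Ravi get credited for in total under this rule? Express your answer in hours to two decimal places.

Fri: 9:56 AM–5:48 PM = 7 h 52 min → rounds to 7 h 45 min
Sat: 8:03 AM–1:51 PM = 5 h 48 min → rounds to 5 h 45 min
Sun: 9:06 AM–8:08 PM = 11 h 2 min − 15 min = 10 h 47 min → rounds to 10 h 45 min
Total credited: 24 h 15 min.

24.25 hours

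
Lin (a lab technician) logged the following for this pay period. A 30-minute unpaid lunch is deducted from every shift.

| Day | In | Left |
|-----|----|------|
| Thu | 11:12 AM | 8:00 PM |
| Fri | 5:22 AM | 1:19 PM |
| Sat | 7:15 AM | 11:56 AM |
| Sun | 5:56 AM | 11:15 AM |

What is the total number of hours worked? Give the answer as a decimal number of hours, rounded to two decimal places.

24.75 hours

Thu: 11:12 AM–8:00 PM = 8 h 48 min; less 30 min break → 8 h 18 min
Fri: 5:22 AM–1:19 PM = 7 h 57 min; less 30 min break → 7 h 27 min
Sat: 7:15 AM–11:56 AM = 4 h 41 min; less 30 min break → 4 h 11 min
Sun: 5:56 AM–11:15 AM = 5 h 19 min; less 30 min break → 4 h 49 min
Total: 8 h 18 min + 7 h 27 min + 4 h 11 min + 4 h 49 min = 24 h 45 min.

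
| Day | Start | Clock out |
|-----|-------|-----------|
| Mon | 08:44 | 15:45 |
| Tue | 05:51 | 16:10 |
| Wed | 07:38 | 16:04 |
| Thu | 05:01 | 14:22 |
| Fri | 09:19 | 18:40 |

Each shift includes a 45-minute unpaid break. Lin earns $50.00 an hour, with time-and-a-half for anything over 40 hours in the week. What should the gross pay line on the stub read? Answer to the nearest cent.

Mon: 08:44–15:45 = 7 h 1 min; less 45 min break → 6 h 16 min
Tue: 05:51–16:10 = 10 h 19 min; less 45 min break → 9 h 34 min
Wed: 07:38–16:04 = 8 h 26 min; less 45 min break → 7 h 41 min
Thu: 05:01–14:22 = 9 h 21 min; less 45 min break → 8 h 36 min
Fri: 09:19–18:40 = 9 h 21 min; less 45 min break → 8 h 36 min
Total worked: 40 h 43 min = 2443 min.
Regular 40 h 0 min = 2400 min at $50.00/h; overtime 0 h 43 min = 43 min at $75.00/h.
Pay = (2400 × $50.00 + 43 × $75.00) ÷ 60 = $2053.75.

$2053.75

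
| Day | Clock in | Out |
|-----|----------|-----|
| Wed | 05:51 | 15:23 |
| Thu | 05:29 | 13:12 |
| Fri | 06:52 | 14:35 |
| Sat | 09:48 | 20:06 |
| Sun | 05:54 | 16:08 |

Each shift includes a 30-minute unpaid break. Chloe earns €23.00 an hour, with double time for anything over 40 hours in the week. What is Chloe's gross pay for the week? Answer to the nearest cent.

€1058.00

Wed: 05:51–15:23 = 9 h 32 min; less 30 min break → 9 h 2 min
Thu: 05:29–13:12 = 7 h 43 min; less 30 min break → 7 h 13 min
Fri: 06:52–14:35 = 7 h 43 min; less 30 min break → 7 h 13 min
Sat: 09:48–20:06 = 10 h 18 min; less 30 min break → 9 h 48 min
Sun: 05:54–16:08 = 10 h 14 min; less 30 min break → 9 h 44 min
Total worked: 43 h 0 min = 2580 min.
Regular 40 h 0 min = 2400 min at €23.00/h; overtime 3 h 0 min = 180 min at €46.00/h.
Pay = (2400 × €23.00 + 180 × €46.00) ÷ 60 = €1058.00.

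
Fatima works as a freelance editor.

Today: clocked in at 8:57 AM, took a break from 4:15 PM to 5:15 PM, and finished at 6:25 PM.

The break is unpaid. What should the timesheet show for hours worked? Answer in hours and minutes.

Today: 8:57 AM–6:25 PM = 9 h 28 min; less 60 min break → 8 h 28 min

8 h 28 min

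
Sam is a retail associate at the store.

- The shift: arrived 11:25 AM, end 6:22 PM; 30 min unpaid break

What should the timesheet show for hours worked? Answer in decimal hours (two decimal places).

The shift: 11:25 AM–6:22 PM = 6 h 57 min; less 30 min break → 6 h 27 min

6.45 hours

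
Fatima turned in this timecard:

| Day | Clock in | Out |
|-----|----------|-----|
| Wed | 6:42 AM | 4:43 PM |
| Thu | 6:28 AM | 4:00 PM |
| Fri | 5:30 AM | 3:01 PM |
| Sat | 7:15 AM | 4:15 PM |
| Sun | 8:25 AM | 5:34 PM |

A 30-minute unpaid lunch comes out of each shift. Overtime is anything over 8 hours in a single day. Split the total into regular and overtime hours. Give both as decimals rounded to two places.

Regular 40.00 hours, overtime 4.72 hours

Wed: 6:42 AM–4:43 PM = 10 h 1 min; less 30 min break → 9 h 31 min
Thu: 6:28 AM–4:00 PM = 9 h 32 min; less 30 min break → 9 h 2 min
Fri: 5:30 AM–3:01 PM = 9 h 31 min; less 30 min break → 9 h 1 min
Sat: 7:15 AM–4:15 PM = 9 h 0 min; less 30 min break → 8 h 30 min
Sun: 8:25 AM–5:34 PM = 9 h 9 min; less 30 min break → 8 h 39 min
Wed reg 8 h 0 min / OT 1 h 31 min; Thu reg 8 h 0 min / OT 1 h 2 min; Fri reg 8 h 0 min / OT 1 h 1 min; Sat reg 8 h 0 min / OT 0 h 30 min; Sun reg 8 h 0 min / OT 0 h 39 min.
Totals: regular 40 h 0 min, overtime 4 h 43 min.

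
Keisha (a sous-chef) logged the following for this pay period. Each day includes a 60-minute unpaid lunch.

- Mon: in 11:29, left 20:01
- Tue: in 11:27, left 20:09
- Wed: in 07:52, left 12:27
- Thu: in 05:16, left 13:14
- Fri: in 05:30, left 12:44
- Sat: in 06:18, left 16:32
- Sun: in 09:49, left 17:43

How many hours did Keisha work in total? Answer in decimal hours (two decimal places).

Mon: 11:29–20:01 = 8 h 32 min; less 60 min break → 7 h 32 min
Tue: 11:27–20:09 = 8 h 42 min; less 60 min break → 7 h 42 min
Wed: 07:52–12:27 = 4 h 35 min; less 60 min break → 3 h 35 min
Thu: 05:16–13:14 = 7 h 58 min; less 60 min break → 6 h 58 min
Fri: 05:30–12:44 = 7 h 14 min; less 60 min break → 6 h 14 min
Sat: 06:18–16:32 = 10 h 14 min; less 60 min break → 9 h 14 min
Sun: 09:49–17:43 = 7 h 54 min; less 60 min break → 6 h 54 min
Total: 7 h 32 min + 7 h 42 min + 3 h 35 min + 6 h 58 min + 6 h 14 min + 9 h 14 min + 6 h 54 min = 48 h 9 min.

48.15 hours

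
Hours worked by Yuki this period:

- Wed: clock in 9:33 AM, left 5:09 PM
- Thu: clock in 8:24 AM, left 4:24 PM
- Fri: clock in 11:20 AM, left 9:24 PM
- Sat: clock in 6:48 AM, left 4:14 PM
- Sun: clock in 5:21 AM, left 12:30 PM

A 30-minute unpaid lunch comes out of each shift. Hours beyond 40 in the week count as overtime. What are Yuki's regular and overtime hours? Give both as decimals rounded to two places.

Wed: 9:33 AM–5:09 PM = 7 h 36 min; less 30 min break → 7 h 6 min
Thu: 8:24 AM–4:24 PM = 8 h 0 min; less 30 min break → 7 h 30 min
Fri: 11:20 AM–9:24 PM = 10 h 4 min; less 30 min break → 9 h 34 min
Sat: 6:48 AM–4:14 PM = 9 h 26 min; less 30 min break → 8 h 56 min
Sun: 5:21 AM–12:30 PM = 7 h 9 min; less 30 min break → 6 h 39 min
Total worked: 39 h 45 min = 39.75 h.
Threshold 40 h → overtime 0 h 0 min, regular 39 h 45 min.

Regular 39.75 hours, overtime 0.00 hours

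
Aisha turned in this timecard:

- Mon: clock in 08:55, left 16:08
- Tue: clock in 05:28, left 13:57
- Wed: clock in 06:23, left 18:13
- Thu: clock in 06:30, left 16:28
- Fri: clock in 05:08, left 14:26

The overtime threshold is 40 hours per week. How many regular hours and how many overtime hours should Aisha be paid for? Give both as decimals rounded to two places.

Mon: 08:55–16:08 = 7 h 13 min
Tue: 05:28–13:57 = 8 h 29 min
Wed: 06:23–18:13 = 11 h 50 min
Thu: 06:30–16:28 = 9 h 58 min
Fri: 05:08–14:26 = 9 h 18 min
Total worked: 46 h 48 min = 46.80 h.
Threshold 40 h → overtime 6 h 48 min, regular 40 h 0 min.

Regular 40.00 hours, overtime 6.80 hours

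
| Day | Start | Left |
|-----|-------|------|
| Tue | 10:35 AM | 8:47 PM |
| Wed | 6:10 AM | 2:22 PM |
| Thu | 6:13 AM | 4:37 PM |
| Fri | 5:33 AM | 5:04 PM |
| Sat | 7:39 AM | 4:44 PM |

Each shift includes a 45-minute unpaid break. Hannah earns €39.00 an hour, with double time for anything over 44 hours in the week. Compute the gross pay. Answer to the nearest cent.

Tue: 10:35 AM–8:47 PM = 10 h 12 min; less 45 min break → 9 h 27 min
Wed: 6:10 AM–2:22 PM = 8 h 12 min; less 45 min break → 7 h 27 min
Thu: 6:13 AM–4:37 PM = 10 h 24 min; less 45 min break → 9 h 39 min
Fri: 5:33 AM–5:04 PM = 11 h 31 min; less 45 min break → 10 h 46 min
Sat: 7:39 AM–4:44 PM = 9 h 5 min; less 45 min break → 8 h 20 min
Total worked: 45 h 39 min = 2739 min.
Regular 44 h 0 min = 2640 min at €39.00/h; overtime 1 h 39 min = 99 min at €78.00/h.
Pay = (2640 × €39.00 + 99 × €78.00) ÷ 60 = €1844.70.

€1844.70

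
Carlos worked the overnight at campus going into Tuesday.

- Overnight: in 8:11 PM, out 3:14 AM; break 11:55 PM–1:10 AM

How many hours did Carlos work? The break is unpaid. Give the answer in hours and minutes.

Overnight: 8:11 PM → midnight = 3 h 49 min; midnight → 3:14 AM = 3 h 14 min; span 7 h 3 min; less 75 min break → 5 h 48 min

5 h 48 min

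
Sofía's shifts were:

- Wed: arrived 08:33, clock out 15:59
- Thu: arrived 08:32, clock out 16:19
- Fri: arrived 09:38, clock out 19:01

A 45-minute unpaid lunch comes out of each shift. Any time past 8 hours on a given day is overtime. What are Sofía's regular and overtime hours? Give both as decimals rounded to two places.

Wed: 08:33–15:59 = 7 h 26 min; less 45 min break → 6 h 41 min
Thu: 08:32–16:19 = 7 h 47 min; less 45 min break → 7 h 2 min
Fri: 09:38–19:01 = 9 h 23 min; less 45 min break → 8 h 38 min
Wed reg 6 h 41 min / OT 0 h 0 min; Thu reg 7 h 2 min / OT 0 h 0 min; Fri reg 8 h 0 min / OT 0 h 38 min.
Totals: regular 21 h 43 min, overtime 0 h 38 min.

Regular 21.72 hours, overtime 0.63 hours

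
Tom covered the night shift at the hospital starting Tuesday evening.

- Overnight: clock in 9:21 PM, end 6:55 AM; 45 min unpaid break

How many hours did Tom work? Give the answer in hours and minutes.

8 h 49 min

Overnight: 9:21 PM → midnight = 2 h 39 min; midnight → 6:55 AM = 6 h 55 min; span 9 h 34 min; less 45 min break → 8 h 49 min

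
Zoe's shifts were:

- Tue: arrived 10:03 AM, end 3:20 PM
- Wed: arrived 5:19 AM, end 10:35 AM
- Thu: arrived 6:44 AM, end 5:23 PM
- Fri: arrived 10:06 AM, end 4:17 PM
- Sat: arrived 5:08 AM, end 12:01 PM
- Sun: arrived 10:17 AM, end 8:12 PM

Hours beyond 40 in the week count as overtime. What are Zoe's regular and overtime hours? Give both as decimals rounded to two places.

Tue: 10:03 AM–3:20 PM = 5 h 17 min
Wed: 5:19 AM–10:35 AM = 5 h 16 min
Thu: 6:44 AM–5:23 PM = 10 h 39 min
Fri: 10:06 AM–4:17 PM = 6 h 11 min
Sat: 5:08 AM–12:01 PM = 6 h 53 min
Sun: 10:17 AM–8:12 PM = 9 h 55 min
Total worked: 44 h 11 min = 44.18 h.
Threshold 40 h → overtime 4 h 11 min, regular 40 h 0 min.

Regular 40.00 hours, overtime 4.18 hours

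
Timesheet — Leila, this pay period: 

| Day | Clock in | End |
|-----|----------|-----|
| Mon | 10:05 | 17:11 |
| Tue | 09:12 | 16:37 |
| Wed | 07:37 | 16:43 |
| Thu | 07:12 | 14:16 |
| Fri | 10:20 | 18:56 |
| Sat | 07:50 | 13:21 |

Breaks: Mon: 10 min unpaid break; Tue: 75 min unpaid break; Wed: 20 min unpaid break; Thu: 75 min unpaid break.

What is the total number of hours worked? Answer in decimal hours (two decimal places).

Mon: 10:05–17:11 = 7 h 6 min; less 10 min break → 6 h 56 min
Tue: 09:12–16:37 = 7 h 25 min; less 75 min break → 6 h 10 min
Wed: 07:37–16:43 = 9 h 6 min; less 20 min break → 8 h 46 min
Thu: 07:12–14:16 = 7 h 4 min; less 75 min break → 5 h 49 min
Fri: 10:20–18:56 = 8 h 36 min
Sat: 07:50–13:21 = 5 h 31 min
Total: 6 h 56 min + 6 h 10 min + 8 h 46 min + 5 h 49 min + 8 h 36 min + 5 h 31 min = 41 h 48 min.

41.80 hours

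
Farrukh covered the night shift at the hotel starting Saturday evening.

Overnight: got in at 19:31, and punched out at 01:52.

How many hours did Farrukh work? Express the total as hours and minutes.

6 h 21 min

Overnight: 19:31 → midnight = 4 h 29 min; midnight → 01:52 = 1 h 52 min; span 6 h 21 min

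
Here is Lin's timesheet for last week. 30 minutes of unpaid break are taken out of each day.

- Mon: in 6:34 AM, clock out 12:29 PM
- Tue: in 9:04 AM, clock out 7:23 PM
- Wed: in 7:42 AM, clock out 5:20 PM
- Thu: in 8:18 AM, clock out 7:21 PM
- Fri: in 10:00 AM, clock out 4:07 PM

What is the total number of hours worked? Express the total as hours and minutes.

40 h 32 min

Mon: 6:34 AM–12:29 PM = 5 h 55 min; less 30 min break → 5 h 25 min
Tue: 9:04 AM–7:23 PM = 10 h 19 min; less 30 min break → 9 h 49 min
Wed: 7:42 AM–5:20 PM = 9 h 38 min; less 30 min break → 9 h 8 min
Thu: 8:18 AM–7:21 PM = 11 h 3 min; less 30 min break → 10 h 33 min
Fri: 10:00 AM–4:07 PM = 6 h 7 min; less 30 min break → 5 h 37 min
Total: 5 h 25 min + 9 h 49 min + 9 h 8 min + 10 h 33 min + 5 h 37 min = 40 h 32 min.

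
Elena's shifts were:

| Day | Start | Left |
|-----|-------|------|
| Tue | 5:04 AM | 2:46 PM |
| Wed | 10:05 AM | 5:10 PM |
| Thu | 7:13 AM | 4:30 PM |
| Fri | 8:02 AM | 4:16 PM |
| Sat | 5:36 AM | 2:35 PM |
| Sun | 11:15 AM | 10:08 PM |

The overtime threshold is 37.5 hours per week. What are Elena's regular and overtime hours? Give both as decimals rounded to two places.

Regular 37.50 hours, overtime 16.67 hours

Tue: 5:04 AM–2:46 PM = 9 h 42 min
Wed: 10:05 AM–5:10 PM = 7 h 5 min
Thu: 7:13 AM–4:30 PM = 9 h 17 min
Fri: 8:02 AM–4:16 PM = 8 h 14 min
Sat: 5:36 AM–2:35 PM = 8 h 59 min
Sun: 11:15 AM–10:08 PM = 10 h 53 min
Total worked: 54 h 10 min = 54.17 h.
Threshold 37.5 h → overtime 16 h 40 min, regular 37 h 30 min.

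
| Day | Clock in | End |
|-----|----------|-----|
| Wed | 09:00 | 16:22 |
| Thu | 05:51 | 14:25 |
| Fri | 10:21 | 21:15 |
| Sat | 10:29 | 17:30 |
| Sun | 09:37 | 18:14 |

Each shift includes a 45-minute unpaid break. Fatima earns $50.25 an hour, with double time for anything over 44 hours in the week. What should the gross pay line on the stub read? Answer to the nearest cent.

$1945.51

Wed: 09:00–16:22 = 7 h 22 min; less 45 min break → 6 h 37 min
Thu: 05:51–14:25 = 8 h 34 min; less 45 min break → 7 h 49 min
Fri: 10:21–21:15 = 10 h 54 min; less 45 min break → 10 h 9 min
Sat: 10:29–17:30 = 7 h 1 min; less 45 min break → 6 h 16 min
Sun: 09:37–18:14 = 8 h 37 min; less 45 min break → 7 h 52 min
Total worked: 38 h 43 min = 2323 min.
Regular 38 h 43 min = 2323 min at $50.25/h; overtime 0 h 0 min = 0 min at $100.50/h.
Pay = (2323 × $50.25 + 0 × $100.50) ÷ 60 = $1945.51.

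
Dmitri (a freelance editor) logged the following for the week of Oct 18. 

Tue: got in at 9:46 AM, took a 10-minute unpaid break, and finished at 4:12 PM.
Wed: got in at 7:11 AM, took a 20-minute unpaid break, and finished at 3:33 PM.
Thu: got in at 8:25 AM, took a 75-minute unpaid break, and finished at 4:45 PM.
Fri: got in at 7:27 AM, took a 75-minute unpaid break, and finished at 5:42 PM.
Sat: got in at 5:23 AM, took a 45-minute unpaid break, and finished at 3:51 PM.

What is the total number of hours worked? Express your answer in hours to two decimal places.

Tue: 9:46 AM–4:12 PM = 6 h 26 min; less 10 min break → 6 h 16 min
Wed: 7:11 AM–3:33 PM = 8 h 22 min; less 20 min break → 8 h 2 min
Thu: 8:25 AM–4:45 PM = 8 h 20 min; less 75 min break → 7 h 5 min
Fri: 7:27 AM–5:42 PM = 10 h 15 min; less 75 min break → 9 h 0 min
Sat: 5:23 AM–3:51 PM = 10 h 28 min; less 45 min break → 9 h 43 min
Total: 6 h 16 min + 8 h 2 min + 7 h 5 min + 9 h 0 min + 9 h 43 min = 40 h 6 min.

40.10 hours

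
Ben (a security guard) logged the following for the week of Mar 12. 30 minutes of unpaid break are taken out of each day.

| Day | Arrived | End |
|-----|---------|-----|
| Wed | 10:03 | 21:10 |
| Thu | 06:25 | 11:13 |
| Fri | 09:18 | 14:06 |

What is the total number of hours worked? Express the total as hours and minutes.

19 h 13 min

Wed: 10:03–21:10 = 11 h 7 min; less 30 min break → 10 h 37 min
Thu: 06:25–11:13 = 4 h 48 min; less 30 min break → 4 h 18 min
Fri: 09:18–14:06 = 4 h 48 min; less 30 min break → 4 h 18 min
Total: 10 h 37 min + 4 h 18 min + 4 h 18 min = 19 h 13 min.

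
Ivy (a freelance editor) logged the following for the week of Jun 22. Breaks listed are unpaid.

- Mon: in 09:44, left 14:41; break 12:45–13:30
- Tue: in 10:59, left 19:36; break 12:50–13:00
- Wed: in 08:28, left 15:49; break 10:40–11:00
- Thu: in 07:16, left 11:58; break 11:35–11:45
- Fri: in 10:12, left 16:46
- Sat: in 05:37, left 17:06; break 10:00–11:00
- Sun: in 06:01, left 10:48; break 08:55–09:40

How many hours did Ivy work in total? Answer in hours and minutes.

Mon: 09:44–14:41 = 4 h 57 min; less 45 min break → 4 h 12 min
Tue: 10:59–19:36 = 8 h 37 min; less 10 min break → 8 h 27 min
Wed: 08:28–15:49 = 7 h 21 min; less 20 min break → 7 h 1 min
Thu: 07:16–11:58 = 4 h 42 min; less 10 min break → 4 h 32 min
Fri: 10:12–16:46 = 6 h 34 min
Sat: 05:37–17:06 = 11 h 29 min; less 60 min break → 10 h 29 min
Sun: 06:01–10:48 = 4 h 47 min; less 45 min break → 4 h 2 min
Total: 4 h 12 min + 8 h 27 min + 7 h 1 min + 4 h 32 min + 6 h 34 min + 10 h 29 min + 4 h 2 min = 45 h 17 min.

45 h 17 min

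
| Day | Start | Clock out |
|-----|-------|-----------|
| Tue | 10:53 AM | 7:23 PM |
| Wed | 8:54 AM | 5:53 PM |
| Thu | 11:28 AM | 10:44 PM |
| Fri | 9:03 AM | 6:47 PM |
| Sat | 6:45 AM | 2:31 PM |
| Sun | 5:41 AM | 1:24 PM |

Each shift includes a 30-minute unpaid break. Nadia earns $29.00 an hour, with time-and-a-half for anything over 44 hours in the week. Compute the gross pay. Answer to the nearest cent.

Tue: 10:53 AM–7:23 PM = 8 h 30 min; less 30 min break → 8 h 0 min
Wed: 8:54 AM–5:53 PM = 8 h 59 min; less 30 min break → 8 h 29 min
Thu: 11:28 AM–10:44 PM = 11 h 16 min; less 30 min break → 10 h 46 min
Fri: 9:03 AM–6:47 PM = 9 h 44 min; less 30 min break → 9 h 14 min
Sat: 6:45 AM–2:31 PM = 7 h 46 min; less 30 min break → 7 h 16 min
Sun: 5:41 AM–1:24 PM = 7 h 43 min; less 30 min break → 7 h 13 min
Total worked: 50 h 58 min = 3058 min.
Regular 44 h 0 min = 2640 min at $29.00/h; overtime 6 h 58 min = 418 min at $43.50/h.
Pay = (2640 × $29.00 + 418 × $43.50) ÷ 60 = $1579.05.

$1579.05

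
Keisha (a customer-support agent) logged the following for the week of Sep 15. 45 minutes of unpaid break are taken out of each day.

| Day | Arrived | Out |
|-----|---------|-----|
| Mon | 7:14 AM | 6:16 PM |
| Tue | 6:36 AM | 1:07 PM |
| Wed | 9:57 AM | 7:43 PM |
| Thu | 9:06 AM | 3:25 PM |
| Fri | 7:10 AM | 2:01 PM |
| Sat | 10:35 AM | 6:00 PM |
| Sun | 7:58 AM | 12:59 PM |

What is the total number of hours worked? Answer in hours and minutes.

Mon: 7:14 AM–6:16 PM = 11 h 2 min; less 45 min break → 10 h 17 min
Tue: 6:36 AM–1:07 PM = 6 h 31 min; less 45 min break → 5 h 46 min
Wed: 9:57 AM–7:43 PM = 9 h 46 min; less 45 min break → 9 h 1 min
Thu: 9:06 AM–3:25 PM = 6 h 19 min; less 45 min break → 5 h 34 min
Fri: 7:10 AM–2:01 PM = 6 h 51 min; less 45 min break → 6 h 6 min
Sat: 10:35 AM–6:00 PM = 7 h 25 min; less 45 min break → 6 h 40 min
Sun: 7:58 AM–12:59 PM = 5 h 1 min; less 45 min break → 4 h 16 min
Total: 10 h 17 min + 5 h 46 min + 9 h 1 min + 5 h 34 min + 6 h 6 min + 6 h 40 min + 4 h 16 min = 47 h 40 min.

47 h 40 min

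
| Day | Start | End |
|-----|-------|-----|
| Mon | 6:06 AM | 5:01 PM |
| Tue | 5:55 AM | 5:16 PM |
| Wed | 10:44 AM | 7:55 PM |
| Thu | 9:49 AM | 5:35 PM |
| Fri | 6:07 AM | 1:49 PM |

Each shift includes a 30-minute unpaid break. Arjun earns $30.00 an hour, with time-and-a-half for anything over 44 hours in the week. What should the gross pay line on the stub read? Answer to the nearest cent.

$1338.75

Mon: 6:06 AM–5:01 PM = 10 h 55 min; less 30 min break → 10 h 25 min
Tue: 5:55 AM–5:16 PM = 11 h 21 min; less 30 min break → 10 h 51 min
Wed: 10:44 AM–7:55 PM = 9 h 11 min; less 30 min break → 8 h 41 min
Thu: 9:49 AM–5:35 PM = 7 h 46 min; less 30 min break → 7 h 16 min
Fri: 6:07 AM–1:49 PM = 7 h 42 min; less 30 min break → 7 h 12 min
Total worked: 44 h 25 min = 2665 min.
Regular 44 h 0 min = 2640 min at $30.00/h; overtime 0 h 25 min = 25 min at $45.00/h.
Pay = (2640 × $30.00 + 25 × $45.00) ÷ 60 = $1338.75.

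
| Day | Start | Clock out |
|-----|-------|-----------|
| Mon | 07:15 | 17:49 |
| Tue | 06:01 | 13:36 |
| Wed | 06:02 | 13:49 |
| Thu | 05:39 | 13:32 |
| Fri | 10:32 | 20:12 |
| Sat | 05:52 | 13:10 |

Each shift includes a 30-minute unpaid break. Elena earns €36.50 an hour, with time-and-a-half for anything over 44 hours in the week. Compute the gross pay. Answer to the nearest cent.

€1813.14

Mon: 07:15–17:49 = 10 h 34 min; less 30 min break → 10 h 4 min
Tue: 06:01–13:36 = 7 h 35 min; less 30 min break → 7 h 5 min
Wed: 06:02–13:49 = 7 h 47 min; less 30 min break → 7 h 17 min
Thu: 05:39–13:32 = 7 h 53 min; less 30 min break → 7 h 23 min
Fri: 10:32–20:12 = 9 h 40 min; less 30 min break → 9 h 10 min
Sat: 05:52–13:10 = 7 h 18 min; less 30 min break → 6 h 48 min
Total worked: 47 h 47 min = 2867 min.
Regular 44 h 0 min = 2640 min at €36.50/h; overtime 3 h 47 min = 227 min at €54.75/h.
Pay = (2640 × €36.50 + 227 × €54.75) ÷ 60 = €1813.14.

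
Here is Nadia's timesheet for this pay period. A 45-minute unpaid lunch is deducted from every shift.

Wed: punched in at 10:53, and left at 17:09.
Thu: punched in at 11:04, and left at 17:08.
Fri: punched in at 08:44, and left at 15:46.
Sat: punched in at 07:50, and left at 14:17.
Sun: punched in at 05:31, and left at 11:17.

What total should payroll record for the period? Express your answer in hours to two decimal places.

Wed: 10:53–17:09 = 6 h 16 min; less 45 min break → 5 h 31 min
Thu: 11:04–17:08 = 6 h 4 min; less 45 min break → 5 h 19 min
Fri: 08:44–15:46 = 7 h 2 min; less 45 min break → 6 h 17 min
Sat: 07:50–14:17 = 6 h 27 min; less 45 min break → 5 h 42 min
Sun: 05:31–11:17 = 5 h 46 min; less 45 min break → 5 h 1 min
Total: 5 h 31 min + 5 h 19 min + 6 h 17 min + 5 h 42 min + 5 h 1 min = 27 h 50 min.

27.83 hours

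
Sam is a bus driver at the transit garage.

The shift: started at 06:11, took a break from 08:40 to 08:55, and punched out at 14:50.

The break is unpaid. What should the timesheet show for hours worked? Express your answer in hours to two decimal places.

8.40 hours

The shift: 06:11–14:50 = 8 h 39 min; less 15 min break → 8 h 24 min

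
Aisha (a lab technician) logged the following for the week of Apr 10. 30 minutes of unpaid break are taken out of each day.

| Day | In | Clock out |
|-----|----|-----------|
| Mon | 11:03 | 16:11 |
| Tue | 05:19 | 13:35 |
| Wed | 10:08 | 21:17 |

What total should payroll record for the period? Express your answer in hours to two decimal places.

Mon: 11:03–16:11 = 5 h 8 min; less 30 min break → 4 h 38 min
Tue: 05:19–13:35 = 8 h 16 min; less 30 min break → 7 h 46 min
Wed: 10:08–21:17 = 11 h 9 min; less 30 min break → 10 h 39 min
Total: 4 h 38 min + 7 h 46 min + 10 h 39 min = 23 h 3 min.

23.05 hours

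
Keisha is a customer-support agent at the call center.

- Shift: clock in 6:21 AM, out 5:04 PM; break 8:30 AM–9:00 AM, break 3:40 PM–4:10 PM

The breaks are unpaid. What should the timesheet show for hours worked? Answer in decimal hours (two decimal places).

9.72 hours

Shift: 6:21 AM–5:04 PM = 10 h 43 min; less 60 min break → 9 h 43 min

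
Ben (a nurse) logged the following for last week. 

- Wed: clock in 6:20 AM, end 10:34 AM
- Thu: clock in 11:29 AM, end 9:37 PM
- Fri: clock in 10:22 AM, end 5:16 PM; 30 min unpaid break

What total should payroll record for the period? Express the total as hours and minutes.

Wed: 6:20 AM–10:34 AM = 4 h 14 min
Thu: 11:29 AM–9:37 PM = 10 h 8 min
Fri: 10:22 AM–5:16 PM = 6 h 54 min; less 30 min break → 6 h 24 min
Total: 4 h 14 min + 10 h 8 min + 6 h 24 min = 20 h 46 min.

20 h 46 min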